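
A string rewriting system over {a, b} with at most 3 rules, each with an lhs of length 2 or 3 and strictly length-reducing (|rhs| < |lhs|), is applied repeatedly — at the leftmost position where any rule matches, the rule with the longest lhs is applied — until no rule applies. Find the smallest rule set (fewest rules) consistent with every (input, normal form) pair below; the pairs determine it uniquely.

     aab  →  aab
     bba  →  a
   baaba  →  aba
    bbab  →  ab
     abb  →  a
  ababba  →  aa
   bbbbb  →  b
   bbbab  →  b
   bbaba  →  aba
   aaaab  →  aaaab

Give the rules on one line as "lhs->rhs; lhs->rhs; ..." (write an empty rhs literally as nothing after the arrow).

  | aab
  | bba => a
  | baaba => aba
  | bbab => ab

baa->a; bab->b; bb->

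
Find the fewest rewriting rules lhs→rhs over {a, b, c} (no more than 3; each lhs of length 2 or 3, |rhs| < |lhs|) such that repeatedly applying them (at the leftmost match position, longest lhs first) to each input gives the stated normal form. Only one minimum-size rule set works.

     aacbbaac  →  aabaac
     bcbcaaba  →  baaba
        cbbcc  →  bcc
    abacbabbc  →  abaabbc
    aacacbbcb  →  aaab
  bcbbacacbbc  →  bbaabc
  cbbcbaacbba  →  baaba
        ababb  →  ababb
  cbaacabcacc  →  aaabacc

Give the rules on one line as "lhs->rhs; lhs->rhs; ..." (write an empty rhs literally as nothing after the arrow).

ca->a; cb->

  | aacbbaac => aabaac
  | bcbcaaba => bcaaba => baaba
  | cbbcc => bcc
  | abacbabbc => abaabbc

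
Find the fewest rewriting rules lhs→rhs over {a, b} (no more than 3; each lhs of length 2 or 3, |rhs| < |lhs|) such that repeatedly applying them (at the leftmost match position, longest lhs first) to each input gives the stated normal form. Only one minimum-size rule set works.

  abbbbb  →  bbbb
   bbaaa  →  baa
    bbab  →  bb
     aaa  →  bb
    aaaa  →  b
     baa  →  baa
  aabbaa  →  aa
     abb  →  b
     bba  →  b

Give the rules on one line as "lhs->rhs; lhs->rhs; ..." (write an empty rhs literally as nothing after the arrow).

  | abbbbb => bbbb
  | bbaaa => baa
  | bbab => bb
  | aaa => bb

aaa->bb; ab->; bba->b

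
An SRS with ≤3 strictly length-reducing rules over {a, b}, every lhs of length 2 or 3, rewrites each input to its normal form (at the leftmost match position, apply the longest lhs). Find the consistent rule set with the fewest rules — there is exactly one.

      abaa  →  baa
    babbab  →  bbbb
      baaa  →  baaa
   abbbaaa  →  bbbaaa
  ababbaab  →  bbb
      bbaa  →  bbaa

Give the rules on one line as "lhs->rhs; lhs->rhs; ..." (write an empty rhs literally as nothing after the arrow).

  | abaa => baa
  | babbab => bbbab => bbbb
  | baaa
  | abbbaaa => bbbaaa

aab->; ab->b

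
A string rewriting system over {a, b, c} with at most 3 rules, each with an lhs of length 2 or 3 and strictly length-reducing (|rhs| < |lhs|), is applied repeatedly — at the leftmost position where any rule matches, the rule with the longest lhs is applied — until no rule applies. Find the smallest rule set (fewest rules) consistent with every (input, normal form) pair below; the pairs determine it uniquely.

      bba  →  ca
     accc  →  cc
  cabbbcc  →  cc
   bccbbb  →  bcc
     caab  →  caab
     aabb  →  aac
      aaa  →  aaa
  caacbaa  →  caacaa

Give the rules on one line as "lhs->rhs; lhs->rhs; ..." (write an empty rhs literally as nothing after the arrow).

acc->bb; bb->c; cb->c

  | bba => ca
  | accc => bbc => cc
  | cabbbcc => cacbcc => caccc => cbbc => cbc => cc
  | bccbbb => bccbb => bccb => bcc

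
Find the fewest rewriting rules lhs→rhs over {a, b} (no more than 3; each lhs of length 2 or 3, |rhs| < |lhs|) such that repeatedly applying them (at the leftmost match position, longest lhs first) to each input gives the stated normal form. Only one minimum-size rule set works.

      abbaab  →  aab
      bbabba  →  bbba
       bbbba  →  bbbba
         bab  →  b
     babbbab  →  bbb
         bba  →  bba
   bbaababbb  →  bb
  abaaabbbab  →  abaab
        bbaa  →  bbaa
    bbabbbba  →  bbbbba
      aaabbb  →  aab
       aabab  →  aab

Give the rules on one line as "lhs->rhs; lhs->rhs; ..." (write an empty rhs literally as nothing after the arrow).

abb->; bab->b

  | abbaab => aab
  | bbabba => bbba
  | bbbba
  | bab => b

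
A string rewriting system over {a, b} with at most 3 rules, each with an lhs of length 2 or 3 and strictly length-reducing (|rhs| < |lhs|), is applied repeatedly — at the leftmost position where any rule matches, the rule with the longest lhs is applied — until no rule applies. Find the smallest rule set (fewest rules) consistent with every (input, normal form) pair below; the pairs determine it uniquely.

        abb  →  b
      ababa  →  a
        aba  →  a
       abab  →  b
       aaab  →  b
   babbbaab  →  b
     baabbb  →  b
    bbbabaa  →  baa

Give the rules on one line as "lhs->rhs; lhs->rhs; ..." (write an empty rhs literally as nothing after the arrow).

ab->b; aba->a; bb->b

  | abb => bb => b
  | ababa => aba => a
  | aba => a
  | abab => ab => b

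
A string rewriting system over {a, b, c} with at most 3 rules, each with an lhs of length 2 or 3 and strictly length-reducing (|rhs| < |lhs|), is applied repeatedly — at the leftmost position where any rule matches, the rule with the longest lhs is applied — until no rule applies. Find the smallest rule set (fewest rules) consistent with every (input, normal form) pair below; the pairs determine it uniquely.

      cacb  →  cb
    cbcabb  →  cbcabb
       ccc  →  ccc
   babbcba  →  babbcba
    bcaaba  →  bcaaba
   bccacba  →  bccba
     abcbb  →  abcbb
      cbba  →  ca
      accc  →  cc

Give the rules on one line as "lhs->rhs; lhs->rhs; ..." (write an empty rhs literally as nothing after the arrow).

  | cacb => cb
  | cbcabb
  | ccc
  | babbcba

ac->; bba->a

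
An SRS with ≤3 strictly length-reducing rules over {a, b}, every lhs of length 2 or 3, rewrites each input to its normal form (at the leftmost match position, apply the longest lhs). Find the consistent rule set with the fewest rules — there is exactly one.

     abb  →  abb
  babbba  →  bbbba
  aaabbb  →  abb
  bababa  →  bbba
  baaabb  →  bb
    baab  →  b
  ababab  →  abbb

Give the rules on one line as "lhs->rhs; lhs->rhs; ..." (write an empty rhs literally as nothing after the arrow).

aab->; bab->bb

  | abb
  | babbba => bbbba
  | aaabbb => abb
  | bababa => bbaba => bbba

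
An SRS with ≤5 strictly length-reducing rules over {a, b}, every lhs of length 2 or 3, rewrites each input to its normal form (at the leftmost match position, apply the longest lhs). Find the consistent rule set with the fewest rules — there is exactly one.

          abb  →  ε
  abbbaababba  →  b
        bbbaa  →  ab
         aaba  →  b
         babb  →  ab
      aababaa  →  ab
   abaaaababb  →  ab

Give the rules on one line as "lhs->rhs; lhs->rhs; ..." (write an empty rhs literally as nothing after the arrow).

  | abb => aa => ε
  | abbbaababba => aabaababba => baababba => bababba => bbabba => abbba => aaba => ba => b
  | bbbaa => abaa => aba => ab
  | aaba => ba => b

aa->; ba->b; bb->a; bba->ab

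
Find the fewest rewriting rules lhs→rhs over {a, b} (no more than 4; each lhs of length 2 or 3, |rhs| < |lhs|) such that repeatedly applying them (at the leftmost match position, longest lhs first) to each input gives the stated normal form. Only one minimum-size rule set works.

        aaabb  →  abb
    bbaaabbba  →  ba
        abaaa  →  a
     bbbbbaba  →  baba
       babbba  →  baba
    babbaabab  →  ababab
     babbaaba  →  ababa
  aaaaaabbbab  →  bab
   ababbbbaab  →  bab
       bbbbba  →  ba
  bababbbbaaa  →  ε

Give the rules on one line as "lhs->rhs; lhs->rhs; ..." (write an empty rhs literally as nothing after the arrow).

aa->; baa->a; bba->ab; bbb->b

  | aaabb => abb
  | bbaaabbba => abaabbba => aabbba => bbba => ba
  | abaaa => aaa => a
  | bbbbbaba => bbbaba => baba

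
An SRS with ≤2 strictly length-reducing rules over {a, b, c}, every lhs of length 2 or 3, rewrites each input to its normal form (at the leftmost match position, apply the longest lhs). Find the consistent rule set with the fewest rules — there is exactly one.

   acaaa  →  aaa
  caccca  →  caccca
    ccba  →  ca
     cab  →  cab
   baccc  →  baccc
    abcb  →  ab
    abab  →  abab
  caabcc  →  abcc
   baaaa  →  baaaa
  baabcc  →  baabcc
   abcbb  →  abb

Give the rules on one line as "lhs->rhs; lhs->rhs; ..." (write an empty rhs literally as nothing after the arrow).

caa->a; cb->

  | acaaa => aaa
  | caccca
  | ccba => ca
  | cab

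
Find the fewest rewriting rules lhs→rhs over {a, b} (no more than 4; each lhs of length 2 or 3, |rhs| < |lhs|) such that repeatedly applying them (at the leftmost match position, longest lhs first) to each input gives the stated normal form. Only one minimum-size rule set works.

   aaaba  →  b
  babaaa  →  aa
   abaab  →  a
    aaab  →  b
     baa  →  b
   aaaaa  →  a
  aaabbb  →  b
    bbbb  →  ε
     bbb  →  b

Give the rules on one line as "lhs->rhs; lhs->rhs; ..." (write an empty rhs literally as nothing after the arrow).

aaa->bb; ba->b; bb->; bba->

  | aaaba => bbba => ba => b
  | babaaa => bbaaa => aa
  | abaab => abab => abb => a
  | aaab => bbb => b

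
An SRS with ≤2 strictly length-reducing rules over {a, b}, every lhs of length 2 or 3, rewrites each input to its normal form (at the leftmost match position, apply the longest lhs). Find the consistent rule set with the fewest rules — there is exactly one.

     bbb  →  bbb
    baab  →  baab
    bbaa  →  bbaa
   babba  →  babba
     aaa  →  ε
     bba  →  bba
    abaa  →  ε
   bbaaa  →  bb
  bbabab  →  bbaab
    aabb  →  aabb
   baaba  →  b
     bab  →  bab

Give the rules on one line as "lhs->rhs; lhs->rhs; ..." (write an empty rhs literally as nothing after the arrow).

aaa->; aba->aa

  | bbb
  | baab
  | bbaa
  | babba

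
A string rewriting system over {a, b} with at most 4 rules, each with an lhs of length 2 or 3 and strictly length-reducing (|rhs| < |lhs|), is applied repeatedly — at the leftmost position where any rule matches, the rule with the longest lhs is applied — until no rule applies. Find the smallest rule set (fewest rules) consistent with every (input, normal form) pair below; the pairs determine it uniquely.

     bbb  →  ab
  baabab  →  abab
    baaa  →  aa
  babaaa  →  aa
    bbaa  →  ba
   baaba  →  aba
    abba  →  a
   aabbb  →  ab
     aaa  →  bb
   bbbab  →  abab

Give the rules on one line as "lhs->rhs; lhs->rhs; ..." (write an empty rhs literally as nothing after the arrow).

  | bbb => ab
  | baabab => abab
  | baaa => aa
  | babaaa => baaa => aa

aaa->bb; abb->; baa->a; bbb->ab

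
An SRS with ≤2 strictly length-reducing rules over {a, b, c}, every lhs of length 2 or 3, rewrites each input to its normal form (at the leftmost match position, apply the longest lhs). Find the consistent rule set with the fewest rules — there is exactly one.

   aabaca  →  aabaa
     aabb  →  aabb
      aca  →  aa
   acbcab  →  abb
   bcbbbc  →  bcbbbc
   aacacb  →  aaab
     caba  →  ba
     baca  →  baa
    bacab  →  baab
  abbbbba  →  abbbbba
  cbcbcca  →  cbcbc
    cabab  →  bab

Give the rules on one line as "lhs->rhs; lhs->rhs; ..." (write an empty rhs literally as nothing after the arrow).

  | aabaca => aabaa
  | aabb
  | aca => aa
  | acbcab => abcab => abb

ac->a; ca->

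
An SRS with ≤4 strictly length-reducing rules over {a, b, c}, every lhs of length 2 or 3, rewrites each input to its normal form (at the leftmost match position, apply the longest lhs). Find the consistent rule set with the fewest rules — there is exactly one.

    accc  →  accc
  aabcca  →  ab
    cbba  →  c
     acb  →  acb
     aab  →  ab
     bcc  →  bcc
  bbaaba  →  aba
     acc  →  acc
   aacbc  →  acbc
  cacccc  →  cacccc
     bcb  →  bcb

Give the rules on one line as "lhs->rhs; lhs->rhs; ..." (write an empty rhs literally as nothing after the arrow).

  | accc
  | aabcca => abcca => ab
  | cbba => c
  | acb

aa->a; bba->; cca->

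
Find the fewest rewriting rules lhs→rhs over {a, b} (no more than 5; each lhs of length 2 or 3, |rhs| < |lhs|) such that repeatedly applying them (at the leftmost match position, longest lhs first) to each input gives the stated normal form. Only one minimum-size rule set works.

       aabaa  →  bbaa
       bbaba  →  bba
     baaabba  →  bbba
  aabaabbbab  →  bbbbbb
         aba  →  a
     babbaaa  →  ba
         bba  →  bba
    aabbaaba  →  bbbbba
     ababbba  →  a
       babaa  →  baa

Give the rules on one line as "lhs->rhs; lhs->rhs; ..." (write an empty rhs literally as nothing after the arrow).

  | aabaa => bbaa
  | bbaba => bba
  | baaabba => bbba
  | aabaabbbab => bbaabbbab => bbbbbbab => bbbbbb

aaa->; aab->bb; ab->; abb->a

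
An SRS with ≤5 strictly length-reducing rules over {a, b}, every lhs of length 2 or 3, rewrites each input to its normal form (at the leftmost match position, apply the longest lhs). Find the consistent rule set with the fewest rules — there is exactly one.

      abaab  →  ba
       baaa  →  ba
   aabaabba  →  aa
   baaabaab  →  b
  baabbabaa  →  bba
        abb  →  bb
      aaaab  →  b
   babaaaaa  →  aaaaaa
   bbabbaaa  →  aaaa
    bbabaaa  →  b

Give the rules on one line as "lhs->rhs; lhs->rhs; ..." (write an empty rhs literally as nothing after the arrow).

ab->b; aba->bb; baa->b; bab->a

  | abaab => bbab => ba
  | baaa => ba
  | aabaabba => abbabba => bbabba => baba => aa
  | baaabaab => babaab => aaab => aab => ab => b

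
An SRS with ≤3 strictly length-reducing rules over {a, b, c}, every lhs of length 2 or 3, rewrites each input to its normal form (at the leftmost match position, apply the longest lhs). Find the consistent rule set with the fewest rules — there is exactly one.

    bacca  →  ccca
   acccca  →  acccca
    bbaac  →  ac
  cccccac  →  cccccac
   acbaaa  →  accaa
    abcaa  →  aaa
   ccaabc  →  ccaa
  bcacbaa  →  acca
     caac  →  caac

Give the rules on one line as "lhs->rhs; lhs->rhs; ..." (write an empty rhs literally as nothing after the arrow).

ba->c; bc->

  | bacca => ccca
  | acccca
  | bbaac => bcac => ac
  | cccccac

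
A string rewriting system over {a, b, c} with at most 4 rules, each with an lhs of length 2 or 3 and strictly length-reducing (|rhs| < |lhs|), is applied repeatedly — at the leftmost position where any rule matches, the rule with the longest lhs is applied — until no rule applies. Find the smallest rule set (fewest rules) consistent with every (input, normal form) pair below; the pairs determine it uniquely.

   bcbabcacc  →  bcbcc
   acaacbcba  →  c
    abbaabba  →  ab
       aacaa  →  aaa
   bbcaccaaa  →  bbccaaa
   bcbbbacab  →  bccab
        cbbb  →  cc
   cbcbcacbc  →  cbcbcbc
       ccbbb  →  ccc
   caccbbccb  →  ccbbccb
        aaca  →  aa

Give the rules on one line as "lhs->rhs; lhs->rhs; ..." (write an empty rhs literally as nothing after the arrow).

abc->c; ac->; ba->; bbb->c

  | bcbabcacc => bcbcacc => bcbcc
  | acaacbcba => aacbcba => abcba => cba => c
  | abbaabba => ababba => abba => ab
  | aacaa => aaa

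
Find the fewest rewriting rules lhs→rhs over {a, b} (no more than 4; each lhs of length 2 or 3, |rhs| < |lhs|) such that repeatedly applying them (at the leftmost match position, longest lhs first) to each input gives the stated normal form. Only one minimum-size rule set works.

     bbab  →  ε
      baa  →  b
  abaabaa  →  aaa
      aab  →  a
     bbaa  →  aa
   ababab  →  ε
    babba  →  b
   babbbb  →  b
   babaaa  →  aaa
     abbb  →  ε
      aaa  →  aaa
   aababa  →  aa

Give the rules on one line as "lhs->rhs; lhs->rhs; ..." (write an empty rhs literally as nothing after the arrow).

ab->; ba->b; bb->

  | bbab => ab => ε
  | baa => ba => b
  | abaabaa => aabaa => aaa
  | aab => a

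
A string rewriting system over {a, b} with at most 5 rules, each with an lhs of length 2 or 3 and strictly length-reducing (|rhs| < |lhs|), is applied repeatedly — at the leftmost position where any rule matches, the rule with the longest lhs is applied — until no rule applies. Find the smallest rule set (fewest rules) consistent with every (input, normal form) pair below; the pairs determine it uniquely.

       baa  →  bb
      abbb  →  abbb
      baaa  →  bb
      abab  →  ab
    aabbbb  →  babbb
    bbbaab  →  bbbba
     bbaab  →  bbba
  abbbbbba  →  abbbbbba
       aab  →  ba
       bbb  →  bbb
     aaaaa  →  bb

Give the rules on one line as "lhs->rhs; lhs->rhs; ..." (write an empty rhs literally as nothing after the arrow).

  | baa => bb
  | abbb
  | baaa => bb
  | abab => ab

aa->b; aaa->b; aab->ba; aba->a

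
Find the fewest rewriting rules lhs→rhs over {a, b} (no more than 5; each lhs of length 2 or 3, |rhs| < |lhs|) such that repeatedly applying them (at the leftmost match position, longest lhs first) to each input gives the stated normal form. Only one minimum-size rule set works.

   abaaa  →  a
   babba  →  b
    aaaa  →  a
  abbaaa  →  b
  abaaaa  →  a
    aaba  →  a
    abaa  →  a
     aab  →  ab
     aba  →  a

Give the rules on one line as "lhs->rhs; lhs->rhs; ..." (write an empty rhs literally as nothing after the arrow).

  | abaaa => abaa => aba => a
  | babba => bba => b
  | aaaa => aaa => aa => a
  | abbaaa => bbaaa => bbaa => bba => b

aa->a; abb->bb; ba->; baa->ba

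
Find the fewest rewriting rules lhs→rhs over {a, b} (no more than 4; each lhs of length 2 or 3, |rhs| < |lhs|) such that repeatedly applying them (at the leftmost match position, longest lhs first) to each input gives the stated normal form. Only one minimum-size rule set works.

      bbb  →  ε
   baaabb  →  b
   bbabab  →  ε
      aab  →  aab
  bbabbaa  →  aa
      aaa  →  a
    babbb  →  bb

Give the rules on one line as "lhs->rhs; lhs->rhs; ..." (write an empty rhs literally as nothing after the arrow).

  | bbb => ε
  | baaabb => aaabb => babb => b
  | bbabab => bab => ε
  | aab

aaa->ba; ba->a; bab->; bbb->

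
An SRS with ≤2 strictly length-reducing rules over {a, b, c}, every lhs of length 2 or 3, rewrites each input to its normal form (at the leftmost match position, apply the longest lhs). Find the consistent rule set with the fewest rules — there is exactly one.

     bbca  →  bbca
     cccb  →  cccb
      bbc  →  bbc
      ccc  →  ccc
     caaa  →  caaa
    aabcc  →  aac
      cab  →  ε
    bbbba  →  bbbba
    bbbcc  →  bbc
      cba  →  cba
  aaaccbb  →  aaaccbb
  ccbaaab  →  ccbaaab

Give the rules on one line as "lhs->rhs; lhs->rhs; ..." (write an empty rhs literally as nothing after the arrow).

  | bbca
  | cccb
  | bbc
  | ccc

bcc->c; cab->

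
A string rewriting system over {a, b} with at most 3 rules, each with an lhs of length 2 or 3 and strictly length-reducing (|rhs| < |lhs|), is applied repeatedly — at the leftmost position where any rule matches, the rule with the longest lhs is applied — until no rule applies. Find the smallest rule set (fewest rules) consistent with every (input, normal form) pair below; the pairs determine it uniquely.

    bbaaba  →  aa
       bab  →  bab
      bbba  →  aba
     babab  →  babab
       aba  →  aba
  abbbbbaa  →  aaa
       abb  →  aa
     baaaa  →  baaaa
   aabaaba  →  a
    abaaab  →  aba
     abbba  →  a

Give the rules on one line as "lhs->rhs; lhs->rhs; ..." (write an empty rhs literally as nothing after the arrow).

aab->; bb->a

  | bbaaba => aaaba => aa
  | bab
  | bbba => aba
  | babab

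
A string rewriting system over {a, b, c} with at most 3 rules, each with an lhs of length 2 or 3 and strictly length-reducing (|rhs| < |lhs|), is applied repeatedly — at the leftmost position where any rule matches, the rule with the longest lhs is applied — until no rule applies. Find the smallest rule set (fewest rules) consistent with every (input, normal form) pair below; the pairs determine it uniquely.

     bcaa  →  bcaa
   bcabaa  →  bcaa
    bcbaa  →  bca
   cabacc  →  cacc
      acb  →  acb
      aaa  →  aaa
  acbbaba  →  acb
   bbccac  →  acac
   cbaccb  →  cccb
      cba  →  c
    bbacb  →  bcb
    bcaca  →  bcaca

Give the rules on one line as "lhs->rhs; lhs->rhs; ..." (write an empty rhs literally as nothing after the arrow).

  | bcaa
  | bcabaa => bcaa
  | bcbaa => bca
  | cabacc => cacc

ba->; bbc->a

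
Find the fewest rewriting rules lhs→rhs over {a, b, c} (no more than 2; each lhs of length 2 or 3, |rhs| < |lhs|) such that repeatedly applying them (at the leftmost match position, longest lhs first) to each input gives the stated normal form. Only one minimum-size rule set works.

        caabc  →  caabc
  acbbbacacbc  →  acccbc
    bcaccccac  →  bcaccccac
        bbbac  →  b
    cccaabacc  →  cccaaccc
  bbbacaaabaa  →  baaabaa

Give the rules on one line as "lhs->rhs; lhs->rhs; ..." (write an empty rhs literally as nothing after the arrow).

bac->cc; bcc->

  | caabc
  | acbbbacacbc => acbbccacbc => acbacbc => acccbc
  | bcaccccac
  | bbbac => bbcc => b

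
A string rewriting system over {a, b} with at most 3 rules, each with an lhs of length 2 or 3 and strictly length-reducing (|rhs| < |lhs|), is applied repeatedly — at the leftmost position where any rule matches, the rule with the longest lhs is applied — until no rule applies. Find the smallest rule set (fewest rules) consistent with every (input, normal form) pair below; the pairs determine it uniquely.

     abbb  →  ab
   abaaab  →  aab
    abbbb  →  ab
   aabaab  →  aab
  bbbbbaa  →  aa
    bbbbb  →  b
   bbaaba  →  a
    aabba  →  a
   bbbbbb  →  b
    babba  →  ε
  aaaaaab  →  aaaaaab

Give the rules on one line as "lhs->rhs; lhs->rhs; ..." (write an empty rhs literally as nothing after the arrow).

  | abbb => abb => ab
  | abaaab => aab
  | abbbb => abbb => abb => ab
  | aabaab => aab

aba->; ba->a; bb->b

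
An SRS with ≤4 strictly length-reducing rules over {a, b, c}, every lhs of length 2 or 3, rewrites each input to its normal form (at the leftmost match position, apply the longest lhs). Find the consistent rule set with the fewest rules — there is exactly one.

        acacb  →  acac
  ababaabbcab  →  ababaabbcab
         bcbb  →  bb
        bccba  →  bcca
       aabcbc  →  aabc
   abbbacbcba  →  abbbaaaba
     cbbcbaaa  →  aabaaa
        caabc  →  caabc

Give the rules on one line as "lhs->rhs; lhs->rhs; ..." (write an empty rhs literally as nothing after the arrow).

  | acacb => acac
  | ababaabbcab
  | bcbb => bb
  | bccba => bcca

bcb->b; cb->c; cbc->aa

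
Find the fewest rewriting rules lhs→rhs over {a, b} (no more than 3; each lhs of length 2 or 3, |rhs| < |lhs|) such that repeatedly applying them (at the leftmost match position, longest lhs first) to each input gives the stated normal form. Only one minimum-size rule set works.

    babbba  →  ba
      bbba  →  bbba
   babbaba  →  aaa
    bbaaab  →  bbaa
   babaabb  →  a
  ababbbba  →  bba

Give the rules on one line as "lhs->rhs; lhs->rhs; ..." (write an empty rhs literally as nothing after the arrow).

  | babbba => abba => ba
  | bbba
  | babbaba => ababa => aaba => aaa
  | bbaaab => bbaa

ab->; aba->aa; bab->a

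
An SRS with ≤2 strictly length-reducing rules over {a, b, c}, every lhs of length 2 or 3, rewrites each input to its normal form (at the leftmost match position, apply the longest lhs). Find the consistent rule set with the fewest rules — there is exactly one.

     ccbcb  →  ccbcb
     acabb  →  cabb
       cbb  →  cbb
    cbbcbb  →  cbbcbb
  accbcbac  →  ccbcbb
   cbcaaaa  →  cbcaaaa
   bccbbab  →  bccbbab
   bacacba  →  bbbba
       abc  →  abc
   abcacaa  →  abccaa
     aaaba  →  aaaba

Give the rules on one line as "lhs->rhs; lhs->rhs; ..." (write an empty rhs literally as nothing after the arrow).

ac->c; bac->bb

  | ccbcb
  | acabb => cabb
  | cbb
  | cbbcbb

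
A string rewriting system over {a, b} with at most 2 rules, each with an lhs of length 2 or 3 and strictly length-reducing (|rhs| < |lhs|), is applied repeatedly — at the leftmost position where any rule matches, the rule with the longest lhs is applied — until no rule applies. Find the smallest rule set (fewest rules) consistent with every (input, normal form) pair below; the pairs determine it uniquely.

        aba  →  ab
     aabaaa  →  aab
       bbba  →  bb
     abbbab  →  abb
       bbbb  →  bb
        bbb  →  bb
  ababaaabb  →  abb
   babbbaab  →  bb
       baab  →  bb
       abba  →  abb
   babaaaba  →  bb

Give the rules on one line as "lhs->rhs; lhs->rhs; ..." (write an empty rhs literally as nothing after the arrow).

  | aba => ab
  | aabaaa => aabaa => aaba => aab
  | bbba => bba => bb
  | abbbab => abbab => abbb => abb

ba->b; bbb->bb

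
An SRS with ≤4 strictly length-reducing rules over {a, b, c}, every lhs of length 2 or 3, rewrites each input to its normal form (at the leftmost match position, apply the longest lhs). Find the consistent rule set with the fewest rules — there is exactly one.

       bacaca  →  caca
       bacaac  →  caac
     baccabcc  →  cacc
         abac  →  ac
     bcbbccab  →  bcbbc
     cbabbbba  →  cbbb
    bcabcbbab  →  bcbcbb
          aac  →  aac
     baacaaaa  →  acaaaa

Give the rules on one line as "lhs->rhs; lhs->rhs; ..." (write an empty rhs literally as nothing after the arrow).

  | bacaca => caca
  | bacaac => caac
  | baccabcc => ccabcc => cacc
  | abac => ac

ba->; bca->bc; cab->a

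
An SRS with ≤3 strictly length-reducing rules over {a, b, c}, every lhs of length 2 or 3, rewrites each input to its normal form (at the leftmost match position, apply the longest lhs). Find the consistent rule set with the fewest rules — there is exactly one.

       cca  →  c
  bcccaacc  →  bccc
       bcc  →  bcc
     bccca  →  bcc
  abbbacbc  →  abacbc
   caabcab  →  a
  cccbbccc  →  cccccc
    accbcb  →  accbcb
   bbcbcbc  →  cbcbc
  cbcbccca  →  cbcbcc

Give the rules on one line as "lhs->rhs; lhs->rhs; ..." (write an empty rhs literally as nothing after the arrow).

bb->; ca->

  | cca => c
  | bcccaacc => bccacc => bccc
  | bcc
  | bccca => bcc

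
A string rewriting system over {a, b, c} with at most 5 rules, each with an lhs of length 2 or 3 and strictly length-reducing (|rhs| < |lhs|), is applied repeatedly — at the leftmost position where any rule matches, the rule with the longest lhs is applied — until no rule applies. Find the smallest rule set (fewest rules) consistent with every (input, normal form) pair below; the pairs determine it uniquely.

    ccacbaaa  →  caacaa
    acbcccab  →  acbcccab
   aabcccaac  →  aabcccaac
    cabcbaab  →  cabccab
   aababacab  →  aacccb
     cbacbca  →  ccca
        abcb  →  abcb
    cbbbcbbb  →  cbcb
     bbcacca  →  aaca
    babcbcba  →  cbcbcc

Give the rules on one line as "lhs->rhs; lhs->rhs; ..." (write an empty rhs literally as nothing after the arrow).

ba->c; bac->cb; bb->; cac->aa

  | ccacbaaa => caabaaa => caacaa
  | acbcccab
  | aabcccaac
  | cabcbaab => cabccab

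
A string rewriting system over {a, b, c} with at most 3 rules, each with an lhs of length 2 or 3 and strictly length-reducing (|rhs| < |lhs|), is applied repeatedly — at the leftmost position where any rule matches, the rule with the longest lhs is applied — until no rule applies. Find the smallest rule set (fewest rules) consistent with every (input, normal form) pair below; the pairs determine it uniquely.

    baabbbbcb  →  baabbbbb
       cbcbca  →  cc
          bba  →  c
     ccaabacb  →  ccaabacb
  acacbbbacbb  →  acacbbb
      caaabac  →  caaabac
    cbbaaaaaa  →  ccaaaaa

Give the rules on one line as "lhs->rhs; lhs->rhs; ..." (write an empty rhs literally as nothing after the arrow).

bba->c; bc->b

  | baabbbbcb => baabbbbb
  | cbcbca => cbbca => cbba => cc
  | bba => c
  | ccaabacb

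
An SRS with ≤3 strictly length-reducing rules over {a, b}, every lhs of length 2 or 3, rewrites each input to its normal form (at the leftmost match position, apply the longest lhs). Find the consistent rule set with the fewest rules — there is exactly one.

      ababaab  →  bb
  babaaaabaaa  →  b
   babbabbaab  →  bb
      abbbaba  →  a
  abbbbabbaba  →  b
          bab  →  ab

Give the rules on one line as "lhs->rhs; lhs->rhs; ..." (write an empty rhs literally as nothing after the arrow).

aa->b; ba->a

  | ababaab => aabaab => bbaab => baab => aab => bb
  | babaaaabaaa => abaaaabaaa => aaaaabaaa => baaabaaa => aaabaaa => babaaa => abaaa => aaaa => baa => aa => b
  | babbabbaab => abbabbaab => ababbaab => aabbaab => bbbaab => bbaab => baab => aab => bb
  | abbbaba => abbaba => ababa => aaba => bba => ba => a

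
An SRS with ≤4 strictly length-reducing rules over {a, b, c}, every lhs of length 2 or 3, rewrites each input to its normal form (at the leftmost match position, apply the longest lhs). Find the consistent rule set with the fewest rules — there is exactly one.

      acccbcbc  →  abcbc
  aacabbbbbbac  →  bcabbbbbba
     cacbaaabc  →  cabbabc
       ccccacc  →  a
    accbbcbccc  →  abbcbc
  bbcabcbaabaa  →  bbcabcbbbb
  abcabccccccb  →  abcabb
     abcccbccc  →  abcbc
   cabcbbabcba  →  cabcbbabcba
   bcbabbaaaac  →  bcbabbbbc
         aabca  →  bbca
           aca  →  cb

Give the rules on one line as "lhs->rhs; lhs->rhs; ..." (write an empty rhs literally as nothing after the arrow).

aa->b; ac->a; aca->cb; cc->

  | acccbcbc => accbcbc => acbcbc => abcbc
  | aacabbbbbbac => bcabbbbbbac => bcabbbbbba
  | cacbaaabc => cabaaabc => cabbabc
  | ccccacc => ccacc => acc => ac => a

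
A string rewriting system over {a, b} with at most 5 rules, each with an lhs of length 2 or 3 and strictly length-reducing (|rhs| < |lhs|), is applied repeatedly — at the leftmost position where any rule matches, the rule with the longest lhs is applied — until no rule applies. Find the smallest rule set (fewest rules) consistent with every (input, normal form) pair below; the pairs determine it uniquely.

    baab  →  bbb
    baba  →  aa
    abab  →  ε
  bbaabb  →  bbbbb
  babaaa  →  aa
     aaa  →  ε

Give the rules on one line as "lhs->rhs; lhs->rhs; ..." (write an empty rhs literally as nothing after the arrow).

  | baab => bbb
  | baba => aba => aa
  | abab => aab => ε
  | bbaabb => bbbbb

aaa->; aab->; ba->a; baa->bb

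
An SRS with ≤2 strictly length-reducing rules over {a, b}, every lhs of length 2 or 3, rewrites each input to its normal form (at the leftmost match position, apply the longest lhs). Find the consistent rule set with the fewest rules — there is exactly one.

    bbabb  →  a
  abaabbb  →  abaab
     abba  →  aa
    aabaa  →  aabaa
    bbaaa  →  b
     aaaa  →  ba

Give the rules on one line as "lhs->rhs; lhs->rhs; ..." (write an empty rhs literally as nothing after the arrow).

  | bbabb => abb => a
  | abaabbb => abaab
  | abba => aa
  | aabaa

aaa->b; bb->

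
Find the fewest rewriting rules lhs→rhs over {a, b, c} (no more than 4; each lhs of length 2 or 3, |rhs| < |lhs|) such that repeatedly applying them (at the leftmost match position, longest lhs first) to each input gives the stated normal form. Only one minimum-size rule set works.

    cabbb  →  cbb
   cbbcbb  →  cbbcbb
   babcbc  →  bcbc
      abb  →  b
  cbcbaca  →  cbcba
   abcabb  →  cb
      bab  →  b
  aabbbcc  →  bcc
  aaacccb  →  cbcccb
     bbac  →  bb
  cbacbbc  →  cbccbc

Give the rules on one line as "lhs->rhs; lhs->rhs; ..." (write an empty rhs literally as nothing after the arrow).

aaa->cb; ab->; ac->; acb->cc

  | cabbb => cbb
  | cbbcbb
  | babcbc => bcbc
  | abb => b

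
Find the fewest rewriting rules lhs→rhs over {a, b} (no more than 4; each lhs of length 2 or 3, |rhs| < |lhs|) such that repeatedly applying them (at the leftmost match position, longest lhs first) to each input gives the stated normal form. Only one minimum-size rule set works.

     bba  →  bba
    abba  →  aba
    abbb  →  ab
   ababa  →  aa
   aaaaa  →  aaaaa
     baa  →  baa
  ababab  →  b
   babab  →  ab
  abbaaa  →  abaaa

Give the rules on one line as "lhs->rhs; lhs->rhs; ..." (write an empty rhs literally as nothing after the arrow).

  | bba
  | abba => aba
  | abbb => abb => ab
  | ababa => aa

aab->b; abb->ab; bab->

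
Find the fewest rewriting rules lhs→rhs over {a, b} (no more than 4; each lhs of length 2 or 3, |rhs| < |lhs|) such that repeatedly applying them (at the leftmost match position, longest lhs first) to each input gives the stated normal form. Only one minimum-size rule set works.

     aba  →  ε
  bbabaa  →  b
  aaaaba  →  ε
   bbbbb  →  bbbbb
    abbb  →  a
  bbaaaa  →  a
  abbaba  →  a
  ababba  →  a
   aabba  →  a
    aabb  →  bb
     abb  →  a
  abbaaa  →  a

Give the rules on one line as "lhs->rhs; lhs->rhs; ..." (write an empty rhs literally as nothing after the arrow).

aa->; aaa->b; ab->a; ba->a

  | aba => aa => ε
  | bbabaa => babaa => abaa => aaa => b
  | aaaaba => baba => aba => aa => ε
  | bbbbb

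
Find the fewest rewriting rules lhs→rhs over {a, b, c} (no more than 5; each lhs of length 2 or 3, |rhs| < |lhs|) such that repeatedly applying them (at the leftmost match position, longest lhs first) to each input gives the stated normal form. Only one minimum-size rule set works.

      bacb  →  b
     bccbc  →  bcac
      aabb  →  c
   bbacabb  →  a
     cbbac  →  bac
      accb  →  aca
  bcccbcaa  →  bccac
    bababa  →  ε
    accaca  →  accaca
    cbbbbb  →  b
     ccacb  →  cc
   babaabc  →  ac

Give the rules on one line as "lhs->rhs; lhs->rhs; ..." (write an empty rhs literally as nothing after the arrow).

aa->; ab->b; bb->c; cb->a

  | bacb => baa => b
  | bccbc => bcac
  | aabb => bb => c
  | bbacabb => cacabb => cacbb => caab => cb => a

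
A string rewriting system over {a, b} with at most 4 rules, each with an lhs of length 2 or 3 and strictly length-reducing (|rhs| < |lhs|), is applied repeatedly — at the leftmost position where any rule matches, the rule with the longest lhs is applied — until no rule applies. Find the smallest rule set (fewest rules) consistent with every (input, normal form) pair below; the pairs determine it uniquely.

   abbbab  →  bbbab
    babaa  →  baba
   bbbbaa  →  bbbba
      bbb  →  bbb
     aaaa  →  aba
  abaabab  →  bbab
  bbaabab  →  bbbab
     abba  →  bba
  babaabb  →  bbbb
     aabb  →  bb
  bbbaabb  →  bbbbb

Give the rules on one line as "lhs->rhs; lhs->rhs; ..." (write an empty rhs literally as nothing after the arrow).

aa->a; aaa->ab; aab->b; abb->bb

  | abbbab => bbbab
  | babaa => baba
  | bbbbaa => bbbba
  | bbb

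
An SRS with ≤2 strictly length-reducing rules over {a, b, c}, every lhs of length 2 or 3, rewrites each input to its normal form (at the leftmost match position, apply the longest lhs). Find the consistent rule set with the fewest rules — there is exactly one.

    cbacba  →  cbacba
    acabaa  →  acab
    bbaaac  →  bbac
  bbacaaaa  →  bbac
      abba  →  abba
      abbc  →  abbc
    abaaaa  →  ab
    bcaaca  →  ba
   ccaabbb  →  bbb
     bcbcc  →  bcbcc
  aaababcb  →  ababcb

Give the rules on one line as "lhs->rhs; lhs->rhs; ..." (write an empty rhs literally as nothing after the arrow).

aa->; cca->a

  | cbacba
  | acabaa => acab
  | bbaaac => bbac
  | bbacaaaa => bbacaa => bbac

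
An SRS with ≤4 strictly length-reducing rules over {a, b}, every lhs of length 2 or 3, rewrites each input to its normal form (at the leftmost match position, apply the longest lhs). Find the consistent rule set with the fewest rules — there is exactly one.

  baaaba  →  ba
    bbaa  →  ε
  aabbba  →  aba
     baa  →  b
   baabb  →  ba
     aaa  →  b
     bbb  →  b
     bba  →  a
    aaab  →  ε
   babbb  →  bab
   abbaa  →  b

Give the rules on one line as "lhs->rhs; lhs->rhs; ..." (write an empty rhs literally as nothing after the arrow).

  | baaaba => bbba => ba
  | bbaa => aa => ε
  | aabbba => abbba => aba
  | baa => b

aa->; aaa->b; aab->ab; bb->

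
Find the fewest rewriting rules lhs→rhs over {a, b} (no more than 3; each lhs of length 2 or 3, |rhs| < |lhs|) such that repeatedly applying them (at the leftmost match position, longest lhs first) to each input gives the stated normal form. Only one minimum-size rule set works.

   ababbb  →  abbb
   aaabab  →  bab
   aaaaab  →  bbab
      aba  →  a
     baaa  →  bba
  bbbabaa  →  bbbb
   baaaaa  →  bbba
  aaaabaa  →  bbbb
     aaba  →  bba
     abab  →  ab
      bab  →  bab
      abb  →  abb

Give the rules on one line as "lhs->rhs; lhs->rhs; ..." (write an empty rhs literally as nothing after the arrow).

  | ababbb => abbb
  | aaabab => babab => bab
  | aaaaab => baaab => bbab
  | aba => a

aa->b; aba->a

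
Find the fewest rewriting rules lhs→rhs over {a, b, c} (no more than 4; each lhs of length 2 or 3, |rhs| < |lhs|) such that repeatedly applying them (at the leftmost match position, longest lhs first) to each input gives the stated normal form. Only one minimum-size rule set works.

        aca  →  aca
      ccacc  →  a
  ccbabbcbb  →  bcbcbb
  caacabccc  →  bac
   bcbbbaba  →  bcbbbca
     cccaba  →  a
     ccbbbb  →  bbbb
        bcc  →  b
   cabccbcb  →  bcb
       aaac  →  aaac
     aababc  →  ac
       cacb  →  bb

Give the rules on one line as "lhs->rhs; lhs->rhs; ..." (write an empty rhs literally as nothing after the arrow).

ab->c; caa->ba; cac->b; cc->

  | aca
  | ccacc => acc => a
  | ccbabbcbb => babbcbb => bcbcbb
  | caacabccc => bacabccc => baccccc => baccc => bac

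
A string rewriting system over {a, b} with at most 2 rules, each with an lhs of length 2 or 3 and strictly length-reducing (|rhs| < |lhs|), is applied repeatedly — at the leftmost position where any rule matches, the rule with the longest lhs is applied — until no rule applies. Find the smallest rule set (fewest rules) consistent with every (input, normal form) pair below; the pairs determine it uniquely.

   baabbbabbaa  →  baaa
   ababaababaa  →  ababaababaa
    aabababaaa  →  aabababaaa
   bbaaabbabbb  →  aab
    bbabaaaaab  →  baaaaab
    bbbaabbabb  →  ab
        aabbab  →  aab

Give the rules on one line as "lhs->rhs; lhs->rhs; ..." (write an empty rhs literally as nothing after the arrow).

bb->b; bba->

  | baabbbabbaa => baabbabbaa => baabbaa => baaa
  | ababaababaa
  | aabababaaa
  | bbaaabbabbb => aabbabbb => aabbb => aabb => aab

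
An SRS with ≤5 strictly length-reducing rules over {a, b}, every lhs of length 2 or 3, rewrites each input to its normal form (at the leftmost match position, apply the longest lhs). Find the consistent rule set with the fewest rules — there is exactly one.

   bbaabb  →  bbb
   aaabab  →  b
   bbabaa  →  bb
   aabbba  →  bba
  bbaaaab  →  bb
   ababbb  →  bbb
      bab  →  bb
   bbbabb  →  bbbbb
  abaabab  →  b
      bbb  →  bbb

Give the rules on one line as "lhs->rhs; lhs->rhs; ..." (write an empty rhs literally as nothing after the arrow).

  | bbaabb => bbb
  | aaabab => abab => ab => b
  | bbabaa => bbaa => bb
  | aabbba => bba

aa->; aab->; ab->b; aba->a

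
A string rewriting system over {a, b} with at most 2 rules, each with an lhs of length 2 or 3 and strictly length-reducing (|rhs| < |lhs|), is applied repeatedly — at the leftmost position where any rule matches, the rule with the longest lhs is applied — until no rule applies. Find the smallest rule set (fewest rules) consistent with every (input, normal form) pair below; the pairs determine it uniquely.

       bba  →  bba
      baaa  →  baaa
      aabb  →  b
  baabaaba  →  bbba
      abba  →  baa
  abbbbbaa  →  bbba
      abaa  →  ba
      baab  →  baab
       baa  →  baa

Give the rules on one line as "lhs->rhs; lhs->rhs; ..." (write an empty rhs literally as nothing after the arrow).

  | bba
  | baaa
  | aabb => aba => b
  | baabaaba => bababa => bbba

aba->b; abb->ba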